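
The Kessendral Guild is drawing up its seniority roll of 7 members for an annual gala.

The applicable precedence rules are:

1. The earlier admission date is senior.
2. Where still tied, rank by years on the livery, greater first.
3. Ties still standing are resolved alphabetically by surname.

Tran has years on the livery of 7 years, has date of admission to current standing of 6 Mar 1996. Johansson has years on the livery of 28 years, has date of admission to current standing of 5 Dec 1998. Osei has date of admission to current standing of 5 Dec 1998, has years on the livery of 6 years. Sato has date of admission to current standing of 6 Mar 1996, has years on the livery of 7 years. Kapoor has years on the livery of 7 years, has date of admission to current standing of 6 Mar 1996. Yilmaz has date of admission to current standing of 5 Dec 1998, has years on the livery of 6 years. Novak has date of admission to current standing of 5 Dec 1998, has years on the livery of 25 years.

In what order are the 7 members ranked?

Kapoor, Sato, Tran, Johansson, Novak, Osei, Yilmaz

By date of admission to current standing (earlier first): Kapoor, Sato and Tran (each 6 Mar 1996); then Johansson, Novak, Osei and Yilmaz (each 5 Dec 1998).
Kapoor, Sato and Tran all have years on the livery 7 years, so the next rule applies.
Among Kapoor, Sato and Tran, alphabetically by surname: Kapoor before Sato before Tran.
Among Johansson, Novak, Osei and Yilmaz, by years on the livery (higher first): Johansson (28 years) before Novak (25 years) before Osei and Yilmaz (6 years).
Among Osei and Yilmaz, alphabetically by surname: Osei before Yilmaz.
Full order: Kapoor, Sato, Tran, Johansson, Novak, Osei, Yilmaz.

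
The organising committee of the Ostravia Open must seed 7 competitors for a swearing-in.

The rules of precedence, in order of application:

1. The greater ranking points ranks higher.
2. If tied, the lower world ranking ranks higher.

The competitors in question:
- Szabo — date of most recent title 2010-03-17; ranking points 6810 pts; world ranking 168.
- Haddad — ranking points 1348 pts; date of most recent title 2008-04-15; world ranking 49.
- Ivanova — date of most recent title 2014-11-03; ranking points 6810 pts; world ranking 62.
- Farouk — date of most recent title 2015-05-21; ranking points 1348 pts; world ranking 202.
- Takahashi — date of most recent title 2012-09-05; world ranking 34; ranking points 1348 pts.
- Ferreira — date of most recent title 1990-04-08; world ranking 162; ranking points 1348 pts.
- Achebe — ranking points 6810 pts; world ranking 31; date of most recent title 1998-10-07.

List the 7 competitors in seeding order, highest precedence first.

Achebe, Ivanova, Szabo, Takahashi, Haddad, Ferreira, Farouk

By ranking points (higher first): Achebe, Ivanova and Szabo (each 6810 pts); then Takahashi, Haddad, Ferreira and Farouk (each 1348 pts).
Among Achebe, Ivanova and Szabo, by world ranking (lower first): Achebe (31) before Ivanova (62) before Szabo (168).
Among Takahashi, Haddad, Ferreira and Farouk, by world ranking (lower first): Takahashi (34) before Haddad (49) before Ferreira (162) before Farouk (202).
Full order: Achebe, Ivanova, Szabo, Takahashi, Haddad, Ferreira, Farouk.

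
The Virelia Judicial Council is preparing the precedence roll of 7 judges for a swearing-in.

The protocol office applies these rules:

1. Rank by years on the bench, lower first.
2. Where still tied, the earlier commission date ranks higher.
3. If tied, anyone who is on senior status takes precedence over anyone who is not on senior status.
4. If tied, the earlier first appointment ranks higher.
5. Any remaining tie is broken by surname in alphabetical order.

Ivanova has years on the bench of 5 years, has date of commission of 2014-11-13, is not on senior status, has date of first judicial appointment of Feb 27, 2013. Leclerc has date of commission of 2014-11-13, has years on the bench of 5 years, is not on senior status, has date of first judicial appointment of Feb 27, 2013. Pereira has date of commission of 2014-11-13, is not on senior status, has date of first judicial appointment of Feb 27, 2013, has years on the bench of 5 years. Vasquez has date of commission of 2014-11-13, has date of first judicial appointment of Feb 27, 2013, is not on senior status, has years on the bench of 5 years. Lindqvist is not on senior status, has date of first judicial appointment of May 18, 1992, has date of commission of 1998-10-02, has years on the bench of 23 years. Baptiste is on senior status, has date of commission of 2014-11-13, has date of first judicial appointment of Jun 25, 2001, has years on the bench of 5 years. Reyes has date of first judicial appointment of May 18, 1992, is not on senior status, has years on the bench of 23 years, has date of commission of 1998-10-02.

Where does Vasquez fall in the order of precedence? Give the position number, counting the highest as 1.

5

By years on the bench (lower first): Baptiste, Ivanova, Leclerc, Pereira and Vasquez (each 5 years); then Lindqvist and Reyes (both 23 years).
Baptiste, Ivanova, Leclerc, Pereira and Vasquez all have date of commission 2014-11-13, so the next rule applies.
Among Baptiste, Ivanova, Leclerc, Pereira and Vasquez, on senior status before not on senior status: Baptiste (on senior status) before Ivanova, Leclerc, Pereira and Vasquez (not on senior status).
Ivanova, Leclerc, Pereira and Vasquez all have date of first judicial appointment Feb 27, 2013, so the next rule applies.
Among Ivanova, Leclerc, Pereira and Vasquez, alphabetically by surname: Ivanova before Leclerc before Pereira before Vasquez.
Lindqvist and Reyes both have date of commission 1998-10-02, so the next rule applies.
Lindqvist and Reyes are each not on senior status, so the next rule applies.
Lindqvist and Reyes both have date of first judicial appointment May 18, 1992, so the next rule applies.
Among Lindqvist and Reyes, alphabetically by surname: Lindqvist before Reyes.
Order: Baptiste, Ivanova, Leclerc, Pereira, Vasquez, Lindqvist, Reyes. So position 5.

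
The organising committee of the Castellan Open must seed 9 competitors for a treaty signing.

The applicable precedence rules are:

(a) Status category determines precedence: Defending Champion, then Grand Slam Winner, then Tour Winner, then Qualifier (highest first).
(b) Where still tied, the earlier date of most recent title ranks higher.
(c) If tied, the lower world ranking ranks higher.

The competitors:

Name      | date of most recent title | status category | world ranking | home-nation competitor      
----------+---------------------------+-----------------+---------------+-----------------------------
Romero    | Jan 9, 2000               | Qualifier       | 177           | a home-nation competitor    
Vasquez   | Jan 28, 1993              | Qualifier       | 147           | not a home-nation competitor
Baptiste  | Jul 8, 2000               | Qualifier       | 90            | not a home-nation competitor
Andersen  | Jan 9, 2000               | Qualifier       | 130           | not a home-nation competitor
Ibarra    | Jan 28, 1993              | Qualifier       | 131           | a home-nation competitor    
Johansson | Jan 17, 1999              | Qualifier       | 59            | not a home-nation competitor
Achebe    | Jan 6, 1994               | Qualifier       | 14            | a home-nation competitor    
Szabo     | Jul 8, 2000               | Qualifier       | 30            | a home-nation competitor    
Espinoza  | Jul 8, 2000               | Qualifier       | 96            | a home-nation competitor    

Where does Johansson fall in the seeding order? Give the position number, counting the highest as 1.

4

By status category: Ibarra, Vasquez, Achebe, Johansson, Andersen, Romero, Szabo, Baptiste and Espinoza (Qualifier).
Among Ibarra, Vasquez, Achebe, Johansson, Andersen, Romero, Szabo, Baptiste and Espinoza, by date of most recent title (earlier first): Ibarra and Vasquez (Jan 28, 1993) before Achebe (Jan 6, 1994) before Johansson (Jan 17, 1999) before Andersen and Romero (Jan 9, 2000) before Szabo, Baptiste and Espinoza (Jul 8, 2000).
Among Ibarra and Vasquez, by world ranking (lower first): Ibarra (131) before Vasquez (147).
Among Andersen and Romero, by world ranking (lower first): Andersen (130) before Romero (177).
Among Szabo, Baptiste and Espinoza, by world ranking (lower first): Szabo (30) before Baptiste (90) before Espinoza (96).
Order: Ibarra, Vasquez, Achebe, Johansson, Andersen, Romero, Szabo, Baptiste, Espinoza. So position 4.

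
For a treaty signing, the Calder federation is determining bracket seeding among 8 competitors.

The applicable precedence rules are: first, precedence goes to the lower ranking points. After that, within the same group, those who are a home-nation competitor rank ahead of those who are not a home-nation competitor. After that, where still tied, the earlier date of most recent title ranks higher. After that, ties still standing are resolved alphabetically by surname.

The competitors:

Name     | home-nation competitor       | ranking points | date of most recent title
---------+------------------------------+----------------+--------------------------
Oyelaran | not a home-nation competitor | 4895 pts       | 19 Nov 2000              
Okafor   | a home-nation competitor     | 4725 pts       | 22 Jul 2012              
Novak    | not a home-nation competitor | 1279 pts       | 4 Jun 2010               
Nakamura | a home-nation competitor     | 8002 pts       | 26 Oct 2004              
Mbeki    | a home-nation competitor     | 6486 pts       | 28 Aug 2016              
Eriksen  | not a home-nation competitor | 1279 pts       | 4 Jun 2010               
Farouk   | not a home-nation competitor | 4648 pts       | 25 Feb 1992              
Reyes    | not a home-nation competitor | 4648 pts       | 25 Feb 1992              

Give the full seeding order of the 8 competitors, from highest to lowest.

By ranking points (lower first): Eriksen and Novak (both 1279 pts); then Farouk and Reyes (both 4648 pts); then Okafor (4725 pts); then Oyelaran (4895 pts); then Mbeki (6486 pts); then Nakamura (8002 pts).
Eriksen and Novak are each not a home-nation competitor, so the next rule applies.
Eriksen and Novak both have date of most recent title 4 Jun 2010, so the next rule applies.
Among Eriksen and Novak, alphabetically by surname: Eriksen before Novak.
Farouk and Reyes are each not a home-nation competitor, so the next rule applies.
Farouk and Reyes both have date of most recent title 25 Feb 1992, so the next rule applies.
Among Farouk and Reyes, alphabetically by surname: Farouk before Reyes.
Full order: Eriksen, Novak, Farouk, Reyes, Okafor, Oyelaran, Mbeki, Nakamura.

Eriksen, Novak, Farouk, Reyes, Okafor, Oyelaran, Mbeki, Nakamura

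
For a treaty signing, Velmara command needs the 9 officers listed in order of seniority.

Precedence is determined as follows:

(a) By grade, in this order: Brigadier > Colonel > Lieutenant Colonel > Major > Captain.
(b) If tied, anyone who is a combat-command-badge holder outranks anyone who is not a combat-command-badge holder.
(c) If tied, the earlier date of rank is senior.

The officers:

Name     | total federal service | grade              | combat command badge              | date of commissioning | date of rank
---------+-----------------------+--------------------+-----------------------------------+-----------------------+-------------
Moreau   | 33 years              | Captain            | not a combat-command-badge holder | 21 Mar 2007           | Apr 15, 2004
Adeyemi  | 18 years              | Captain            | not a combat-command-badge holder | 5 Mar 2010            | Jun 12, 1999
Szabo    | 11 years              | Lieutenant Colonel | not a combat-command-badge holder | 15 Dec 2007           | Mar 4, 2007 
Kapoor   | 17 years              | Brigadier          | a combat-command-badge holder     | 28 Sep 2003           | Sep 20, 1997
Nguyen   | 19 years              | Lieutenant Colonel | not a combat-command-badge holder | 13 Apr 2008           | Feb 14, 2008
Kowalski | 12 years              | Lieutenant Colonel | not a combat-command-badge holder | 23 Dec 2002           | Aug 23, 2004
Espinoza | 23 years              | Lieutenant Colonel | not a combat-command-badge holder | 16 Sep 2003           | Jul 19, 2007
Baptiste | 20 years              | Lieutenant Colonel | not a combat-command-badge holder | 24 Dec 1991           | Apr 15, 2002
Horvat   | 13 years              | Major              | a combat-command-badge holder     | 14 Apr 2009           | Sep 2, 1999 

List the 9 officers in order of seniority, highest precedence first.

Kapoor, Baptiste, Kowalski, Szabo, Espinoza, Nguyen, Horvat, Adeyemi, Moreau

By grade: Kapoor (Brigadier); then Baptiste, Kowalski, Szabo, Espinoza and Nguyen (Lieutenant Colonel); then Horvat (Major); then Adeyemi and Moreau (Captain).
Baptiste, Kowalski, Szabo, Espinoza and Nguyen are each not a combat-command-badge holder, so the next rule applies.
Among Baptiste, Kowalski, Szabo, Espinoza and Nguyen, by date of rank (earlier first): Baptiste (Apr 15, 2002) before Kowalski (Aug 23, 2004) before Szabo (Mar 4, 2007) before Espinoza (Jul 19, 2007) before Nguyen (Feb 14, 2008).
Adeyemi and Moreau are each not a combat-command-badge holder, so the next rule applies.
Among Adeyemi and Moreau, by date of rank (earlier first): Adeyemi (Jun 12, 1999) before Moreau (Apr 15, 2004).
Full order: Kapoor, Baptiste, Kowalski, Szabo, Espinoza, Nguyen, Horvat, Adeyemi, Moreau.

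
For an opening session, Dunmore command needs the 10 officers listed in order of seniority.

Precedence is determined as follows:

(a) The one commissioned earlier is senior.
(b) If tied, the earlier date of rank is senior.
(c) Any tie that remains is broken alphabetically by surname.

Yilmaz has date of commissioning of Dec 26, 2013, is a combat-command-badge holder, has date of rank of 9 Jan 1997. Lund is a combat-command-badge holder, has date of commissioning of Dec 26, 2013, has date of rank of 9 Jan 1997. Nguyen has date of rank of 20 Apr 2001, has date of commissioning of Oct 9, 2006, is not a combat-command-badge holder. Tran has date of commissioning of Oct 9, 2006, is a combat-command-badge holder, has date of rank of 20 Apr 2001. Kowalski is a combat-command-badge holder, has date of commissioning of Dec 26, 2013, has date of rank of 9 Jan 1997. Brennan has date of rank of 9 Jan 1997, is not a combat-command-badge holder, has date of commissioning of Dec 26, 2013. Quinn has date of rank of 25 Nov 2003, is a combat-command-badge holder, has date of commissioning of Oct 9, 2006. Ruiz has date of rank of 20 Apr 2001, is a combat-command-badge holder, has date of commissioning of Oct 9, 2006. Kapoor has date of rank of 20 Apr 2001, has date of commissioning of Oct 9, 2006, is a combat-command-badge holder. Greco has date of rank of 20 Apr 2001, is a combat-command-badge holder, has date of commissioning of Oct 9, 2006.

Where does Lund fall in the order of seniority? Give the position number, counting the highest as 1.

9

By date of commissioning (earlier first): Greco, Kapoor, Nguyen, Ruiz, Tran and Quinn (each Oct 9, 2006); then Brennan, Kowalski, Lund and Yilmaz (each Dec 26, 2013).
Among Greco, Kapoor, Nguyen, Ruiz, Tran and Quinn, by date of rank (earlier first): Greco, Kapoor, Nguyen, Ruiz and Tran (20 Apr 2001) before Quinn (25 Nov 2003).
Among Greco, Kapoor, Nguyen, Ruiz and Tran, alphabetically by surname: Greco before Kapoor before Nguyen before Ruiz before Tran.
Brennan, Kowalski, Lund and Yilmaz all have date of rank 9 Jan 1997, so the next rule applies.
Among Brennan, Kowalski, Lund and Yilmaz, alphabetically by surname: Brennan before Kowalski before Lund before Yilmaz.
Order: Greco, Kapoor, Nguyen, Ruiz, Tran, Quinn, Brennan, Kowalski, Lund, Yilmaz. So position 9.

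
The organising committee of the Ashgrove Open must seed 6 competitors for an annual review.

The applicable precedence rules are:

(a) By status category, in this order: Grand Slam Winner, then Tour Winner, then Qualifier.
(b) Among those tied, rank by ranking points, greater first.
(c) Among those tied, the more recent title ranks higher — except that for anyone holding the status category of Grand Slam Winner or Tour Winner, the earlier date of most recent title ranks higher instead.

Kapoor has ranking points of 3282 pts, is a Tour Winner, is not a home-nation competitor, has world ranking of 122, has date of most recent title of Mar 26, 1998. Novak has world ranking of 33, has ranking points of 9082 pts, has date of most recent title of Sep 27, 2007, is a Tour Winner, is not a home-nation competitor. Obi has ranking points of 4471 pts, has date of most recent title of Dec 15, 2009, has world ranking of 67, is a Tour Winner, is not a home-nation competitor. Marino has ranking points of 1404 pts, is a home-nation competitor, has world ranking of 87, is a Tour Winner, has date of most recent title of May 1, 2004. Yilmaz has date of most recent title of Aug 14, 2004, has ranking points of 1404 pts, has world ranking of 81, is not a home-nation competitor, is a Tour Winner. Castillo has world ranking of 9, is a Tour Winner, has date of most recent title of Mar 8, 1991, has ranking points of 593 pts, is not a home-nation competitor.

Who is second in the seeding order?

Obi

By status category: Novak, Obi, Kapoor, Marino, Yilmaz and Castillo (Tour Winner).
Among Novak, Obi, Kapoor, Marino, Yilmaz and Castillo, by ranking points (higher first): Novak (9082 pts) before Obi (4471 pts) before Kapoor (3282 pts) before Marino and Yilmaz (1404 pts) before Castillo (593 pts).
Among Marino and Yilmaz, by date of most recent title (earlier first) (reversed rule for this group): Marino (May 1, 2004) before Yilmaz (Aug 14, 2004).
Order: Novak, Obi, Kapoor, Marino, Yilmaz, Castillo.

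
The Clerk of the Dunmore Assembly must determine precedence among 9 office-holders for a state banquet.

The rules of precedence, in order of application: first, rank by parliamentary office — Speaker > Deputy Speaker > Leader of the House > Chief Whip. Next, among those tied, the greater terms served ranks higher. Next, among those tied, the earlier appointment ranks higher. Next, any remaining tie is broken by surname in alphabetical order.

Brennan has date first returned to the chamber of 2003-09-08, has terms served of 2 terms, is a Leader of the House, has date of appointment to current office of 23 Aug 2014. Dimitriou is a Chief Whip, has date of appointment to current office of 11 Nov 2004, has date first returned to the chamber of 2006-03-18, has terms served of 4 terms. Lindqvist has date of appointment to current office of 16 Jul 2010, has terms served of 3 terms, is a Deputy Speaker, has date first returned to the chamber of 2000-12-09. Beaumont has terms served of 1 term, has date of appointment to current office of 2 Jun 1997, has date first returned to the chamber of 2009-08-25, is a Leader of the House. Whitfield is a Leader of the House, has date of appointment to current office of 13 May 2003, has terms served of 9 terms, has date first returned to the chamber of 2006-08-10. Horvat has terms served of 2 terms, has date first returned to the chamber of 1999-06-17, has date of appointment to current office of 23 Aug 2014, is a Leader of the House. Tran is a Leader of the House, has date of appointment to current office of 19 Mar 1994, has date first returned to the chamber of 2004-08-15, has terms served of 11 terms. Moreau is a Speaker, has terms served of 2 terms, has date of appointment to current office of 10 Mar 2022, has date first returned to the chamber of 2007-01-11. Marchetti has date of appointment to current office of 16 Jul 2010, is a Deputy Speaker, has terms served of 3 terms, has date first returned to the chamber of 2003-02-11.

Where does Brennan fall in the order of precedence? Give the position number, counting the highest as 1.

By parliamentary office: Moreau (Speaker); then Lindqvist and Marchetti (Deputy Speaker); then Tran, Whitfield, Brennan, Horvat and Beaumont (Leader of the House); then Dimitriou (Chief Whip).
Lindqvist and Marchetti both have terms served 3 terms, so the next rule applies.
Lindqvist and Marchetti both have date of appointment to current office 16 Jul 2010, so the next rule applies.
Among Lindqvist and Marchetti, alphabetically by surname: Lindqvist before Marchetti.
Among Tran, Whitfield, Brennan, Horvat and Beaumont, by terms served (higher first): Tran (11 terms) before Whitfield (9 terms) before Brennan and Horvat (2 terms) before Beaumont (1 term).
Brennan and Horvat both have date of appointment to current office 23 Aug 2014, so the next rule applies.
Among Brennan and Horvat, alphabetically by surname: Brennan before Horvat.
Order: Moreau, Lindqvist, Marchetti, Tran, Whitfield, Brennan, Horvat, Beaumont, Dimitriou. So position 6.

6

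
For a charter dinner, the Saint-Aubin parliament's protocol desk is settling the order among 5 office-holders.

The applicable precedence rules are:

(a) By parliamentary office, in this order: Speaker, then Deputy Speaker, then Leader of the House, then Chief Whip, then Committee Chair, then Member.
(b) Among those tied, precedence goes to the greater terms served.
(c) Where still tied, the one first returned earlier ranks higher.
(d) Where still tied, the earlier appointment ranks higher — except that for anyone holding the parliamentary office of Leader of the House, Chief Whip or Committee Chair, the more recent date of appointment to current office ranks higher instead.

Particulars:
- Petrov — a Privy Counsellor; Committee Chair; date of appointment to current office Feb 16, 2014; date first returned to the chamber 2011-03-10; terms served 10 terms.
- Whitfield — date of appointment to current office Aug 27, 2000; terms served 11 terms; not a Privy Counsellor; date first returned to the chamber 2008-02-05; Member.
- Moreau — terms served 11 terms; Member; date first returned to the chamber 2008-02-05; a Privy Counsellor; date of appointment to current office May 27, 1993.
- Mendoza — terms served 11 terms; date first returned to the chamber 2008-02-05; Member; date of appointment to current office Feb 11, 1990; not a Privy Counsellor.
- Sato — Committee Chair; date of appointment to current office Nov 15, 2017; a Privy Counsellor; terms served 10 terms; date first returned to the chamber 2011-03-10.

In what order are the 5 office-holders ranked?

By parliamentary office: Sato and Petrov (Committee Chair); then Mendoza, Moreau and Whitfield (Member).
Sato and Petrov both have terms served 10 terms, so the next rule applies.
Sato and Petrov both have date first returned to the chamber 2011-03-10, so the next rule applies.
Among Sato and Petrov, by date of appointment to current office (later first) (reversed rule for this group): Sato (Nov 15, 2017) before Petrov (Feb 16, 2014).
Mendoza, Moreau and Whitfield all have terms served 11 terms, so the next rule applies.
Mendoza, Moreau and Whitfield all have date first returned to the chamber 2008-02-05, so the next rule applies.
Among Mendoza, Moreau and Whitfield, by date of appointment to current office (earlier first): Mendoza (Feb 11, 1990) before Moreau (May 27, 1993) before Whitfield (Aug 27, 2000).
Full order: Sato, Petrov, Mendoza, Moreau, Whitfield.

Sato, Petrov, Mendoza, Moreau, Whitfield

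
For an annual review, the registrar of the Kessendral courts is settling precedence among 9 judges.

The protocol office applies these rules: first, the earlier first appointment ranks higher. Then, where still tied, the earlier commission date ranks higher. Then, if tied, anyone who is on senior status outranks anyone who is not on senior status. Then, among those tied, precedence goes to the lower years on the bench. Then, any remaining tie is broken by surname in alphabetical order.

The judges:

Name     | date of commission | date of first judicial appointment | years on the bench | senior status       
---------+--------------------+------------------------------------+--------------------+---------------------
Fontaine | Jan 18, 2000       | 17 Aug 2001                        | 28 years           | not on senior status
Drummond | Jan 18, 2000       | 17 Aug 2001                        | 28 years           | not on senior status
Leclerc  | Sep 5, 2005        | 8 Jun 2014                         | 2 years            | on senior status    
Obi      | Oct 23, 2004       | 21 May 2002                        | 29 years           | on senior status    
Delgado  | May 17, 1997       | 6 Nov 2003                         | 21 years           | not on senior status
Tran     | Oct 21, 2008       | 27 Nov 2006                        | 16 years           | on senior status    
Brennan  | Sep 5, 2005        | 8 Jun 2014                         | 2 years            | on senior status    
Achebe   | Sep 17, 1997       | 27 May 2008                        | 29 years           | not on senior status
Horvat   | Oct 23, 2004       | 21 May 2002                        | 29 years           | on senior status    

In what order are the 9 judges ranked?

By date of first judicial appointment (earlier first): Drummond and Fontaine (both 17 Aug 2001); then Horvat and Obi (both 21 May 2002); then Delgado (6 Nov 2003); then Tran (27 Nov 2006); then Achebe (27 May 2008); then Brennan and Leclerc (both 8 Jun 2014).
Drummond and Fontaine both have date of commission Jan 18, 2000, so the next rule applies.
Drummond and Fontaine are each not on senior status, so the next rule applies.
Drummond and Fontaine both have years on the bench 28 years, so the next rule applies.
Among Drummond and Fontaine, alphabetically by surname: Drummond before Fontaine.
Horvat and Obi both have date of commission Oct 23, 2004, so the next rule applies.
Horvat and Obi are each on senior status, so the next rule applies.
Horvat and Obi both have years on the bench 29 years, so the next rule applies.
Among Horvat and Obi, alphabetically by surname: Horvat before Obi.
Brennan and Leclerc both have date of commission Sep 5, 2005, so the next rule applies.
Brennan and Leclerc are each on senior status, so the next rule applies.
Brennan and Leclerc both have years on the bench 2 years, so the next rule applies.
Among Brennan and Leclerc, alphabetically by surname: Brennan before Leclerc.
Full order: Drummond, Fontaine, Horvat, Obi, Delgado, Tran, Achebe, Brennan, Leclerc.

Drummond, Fontaine, Horvat, Obi, Delgado, Tran, Achebe, Brennan, Leclerc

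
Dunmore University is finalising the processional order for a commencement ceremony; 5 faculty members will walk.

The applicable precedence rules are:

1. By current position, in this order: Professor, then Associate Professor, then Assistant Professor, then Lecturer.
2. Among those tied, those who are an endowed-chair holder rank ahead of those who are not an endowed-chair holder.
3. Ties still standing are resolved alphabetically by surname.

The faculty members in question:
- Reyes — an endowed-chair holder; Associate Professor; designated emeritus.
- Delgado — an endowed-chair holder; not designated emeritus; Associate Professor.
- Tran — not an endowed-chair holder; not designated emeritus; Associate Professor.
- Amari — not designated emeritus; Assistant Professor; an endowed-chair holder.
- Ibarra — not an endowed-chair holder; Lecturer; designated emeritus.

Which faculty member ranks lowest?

By current position: Delgado, Reyes and Tran (Associate Professor); then Amari (Assistant Professor); then Ibarra (Lecturer).
Among Delgado, Reyes and Tran, an endowed-chair holder before not an endowed-chair holder: Delgado and Reyes (an endowed-chair holder) before Tran (not an endowed-chair holder).
Among Delgado and Reyes, alphabetically by surname: Delgado before Reyes.
Order: Delgado, Reyes, Tran, Amari, Ibarra.

Ibarra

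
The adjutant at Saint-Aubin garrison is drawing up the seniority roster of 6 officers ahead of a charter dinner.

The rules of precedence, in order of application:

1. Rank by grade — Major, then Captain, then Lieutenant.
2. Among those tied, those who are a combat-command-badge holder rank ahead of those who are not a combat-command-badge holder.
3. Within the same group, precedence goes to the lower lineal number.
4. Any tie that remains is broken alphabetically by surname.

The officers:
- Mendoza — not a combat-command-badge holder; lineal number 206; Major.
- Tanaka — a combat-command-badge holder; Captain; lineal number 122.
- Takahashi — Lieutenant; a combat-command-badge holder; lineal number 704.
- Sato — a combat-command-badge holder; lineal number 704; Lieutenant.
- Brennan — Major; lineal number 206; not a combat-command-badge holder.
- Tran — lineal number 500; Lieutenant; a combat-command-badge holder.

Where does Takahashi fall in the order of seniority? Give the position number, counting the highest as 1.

6

By grade: Brennan and Mendoza (Major); then Tanaka (Captain); then Tran, Sato and Takahashi (Lieutenant).
Brennan and Mendoza are each not a combat-command-badge holder, so the next rule applies.
Brennan and Mendoza both have lineal number 206, so the next rule applies.
Among Brennan and Mendoza, alphabetically by surname: Brennan before Mendoza.
Tran, Sato and Takahashi are each a combat-command-badge holder, so the next rule applies.
Among Tran, Sato and Takahashi, by lineal number (lower first): Tran (500) before Sato and Takahashi (704).
Among Sato and Takahashi, alphabetically by surname: Sato before Takahashi.
Order: Brennan, Mendoza, Tanaka, Tran, Sato, Takahashi. So position 6.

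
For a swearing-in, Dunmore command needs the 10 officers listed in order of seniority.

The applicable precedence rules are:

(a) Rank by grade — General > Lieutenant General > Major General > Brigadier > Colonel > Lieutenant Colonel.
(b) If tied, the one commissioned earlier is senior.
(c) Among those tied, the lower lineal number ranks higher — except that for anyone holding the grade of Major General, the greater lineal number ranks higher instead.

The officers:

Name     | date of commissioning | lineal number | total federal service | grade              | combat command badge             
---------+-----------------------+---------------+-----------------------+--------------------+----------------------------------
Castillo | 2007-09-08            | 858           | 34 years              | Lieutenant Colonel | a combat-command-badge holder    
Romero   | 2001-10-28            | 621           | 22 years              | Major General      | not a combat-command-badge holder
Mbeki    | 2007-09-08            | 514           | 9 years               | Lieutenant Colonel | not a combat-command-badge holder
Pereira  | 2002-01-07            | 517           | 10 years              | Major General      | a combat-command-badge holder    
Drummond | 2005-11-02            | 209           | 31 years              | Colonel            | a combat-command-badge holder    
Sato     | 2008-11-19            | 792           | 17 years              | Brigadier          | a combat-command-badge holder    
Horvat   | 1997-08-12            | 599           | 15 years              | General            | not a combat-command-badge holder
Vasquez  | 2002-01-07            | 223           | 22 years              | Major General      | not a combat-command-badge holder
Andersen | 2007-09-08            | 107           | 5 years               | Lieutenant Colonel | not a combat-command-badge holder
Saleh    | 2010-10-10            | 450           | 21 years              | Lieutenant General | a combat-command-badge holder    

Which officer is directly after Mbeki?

Castillo

By grade: Horvat (General); then Saleh (Lieutenant General); then Romero, Pereira and Vasquez (Major General); then Sato (Brigadier); then Drummond (Colonel); then Andersen, Mbeki and Castillo (Lieutenant Colonel).
Among Romero, Pereira and Vasquez, by date of commissioning (earlier first): Romero (2001-10-28) before Pereira and Vasquez (2002-01-07).
Among Pereira and Vasquez, by lineal number (higher first) (reversed rule for this group): Pereira (517) before Vasquez (223).
Andersen, Mbeki and Castillo all have date of commissioning 2007-09-08, so the next rule applies.
Among Andersen, Mbeki and Castillo, by lineal number (lower first): Andersen (107) before Mbeki (514) before Castillo (858).
Order: Horvat, Saleh, Romero, Pereira, Vasquez, Sato, Drummond, Andersen, Mbeki, Castillo.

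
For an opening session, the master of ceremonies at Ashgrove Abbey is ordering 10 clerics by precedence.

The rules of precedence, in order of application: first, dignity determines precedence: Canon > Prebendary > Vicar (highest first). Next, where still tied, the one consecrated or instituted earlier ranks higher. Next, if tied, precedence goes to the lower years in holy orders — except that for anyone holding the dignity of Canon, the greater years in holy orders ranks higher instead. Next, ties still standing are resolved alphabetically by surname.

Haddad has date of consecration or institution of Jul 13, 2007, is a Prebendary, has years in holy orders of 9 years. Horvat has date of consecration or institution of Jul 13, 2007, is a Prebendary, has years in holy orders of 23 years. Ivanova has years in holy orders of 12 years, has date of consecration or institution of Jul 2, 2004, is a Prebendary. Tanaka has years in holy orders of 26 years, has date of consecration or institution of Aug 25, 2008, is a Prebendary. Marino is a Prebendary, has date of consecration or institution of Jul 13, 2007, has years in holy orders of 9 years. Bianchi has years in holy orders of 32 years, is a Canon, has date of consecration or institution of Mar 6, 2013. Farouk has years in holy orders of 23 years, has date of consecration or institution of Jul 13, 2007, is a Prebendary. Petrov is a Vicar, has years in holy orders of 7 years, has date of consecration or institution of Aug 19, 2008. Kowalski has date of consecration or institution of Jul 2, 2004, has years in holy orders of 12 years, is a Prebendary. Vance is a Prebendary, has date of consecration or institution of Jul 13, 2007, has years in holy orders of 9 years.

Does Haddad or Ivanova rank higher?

By dignity: Bianchi (Canon); then Ivanova, Kowalski, Haddad, Marino, Vance, Farouk, Horvat and Tanaka (Prebendary); then Petrov (Vicar).
Among Ivanova, Kowalski, Haddad, Marino, Vance, Farouk, Horvat and Tanaka, by date of consecration or institution (earlier first): Ivanova and Kowalski (Jul 2, 2004) before Haddad, Marino, Vance, Farouk and Horvat (Jul 13, 2007) before Tanaka (Aug 25, 2008).
Ivanova and Kowalski both have years in holy orders 12 years, so the next rule applies.
Among Ivanova and Kowalski, alphabetically by surname: Ivanova before Kowalski.
Among Haddad, Marino, Vance, Farouk and Horvat, by years in holy orders (lower first): Haddad, Marino and Vance (9 years) before Farouk and Horvat (23 years).
Among Haddad, Marino and Vance, alphabetically by surname: Haddad before Marino before Vance.
Among Farouk and Horvat, alphabetically by surname: Farouk before Horvat.
So Ivanova takes precedence.

Ivanova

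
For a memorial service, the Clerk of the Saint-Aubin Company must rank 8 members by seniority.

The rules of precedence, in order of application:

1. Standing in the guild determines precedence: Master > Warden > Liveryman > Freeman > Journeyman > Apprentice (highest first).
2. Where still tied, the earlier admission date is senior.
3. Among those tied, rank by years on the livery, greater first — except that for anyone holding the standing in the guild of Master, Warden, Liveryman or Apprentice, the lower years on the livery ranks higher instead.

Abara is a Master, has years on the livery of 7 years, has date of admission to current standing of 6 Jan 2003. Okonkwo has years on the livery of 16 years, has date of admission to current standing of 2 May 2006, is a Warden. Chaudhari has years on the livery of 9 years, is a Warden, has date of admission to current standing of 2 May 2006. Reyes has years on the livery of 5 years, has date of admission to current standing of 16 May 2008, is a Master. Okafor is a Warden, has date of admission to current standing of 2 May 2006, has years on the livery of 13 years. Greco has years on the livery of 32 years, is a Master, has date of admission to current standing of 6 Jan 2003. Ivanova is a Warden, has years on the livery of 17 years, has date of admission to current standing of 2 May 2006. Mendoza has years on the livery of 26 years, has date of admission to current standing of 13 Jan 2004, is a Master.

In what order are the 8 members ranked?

By standing in the guild: Abara, Greco, Mendoza and Reyes (Master); then Chaudhari, Okafor, Okonkwo and Ivanova (Warden).
Among Abara, Greco, Mendoza and Reyes, by date of admission to current standing (earlier first): Abara and Greco (6 Jan 2003) before Mendoza (13 Jan 2004) before Reyes (16 May 2008).
Among Abara and Greco, by years on the livery (lower first) (reversed rule for this group): Abara (7 years) before Greco (32 years).
Chaudhari, Okafor, Okonkwo and Ivanova all have date of admission to current standing 2 May 2006, so the next rule applies.
Among Chaudhari, Okafor, Okonkwo and Ivanova, by years on the livery (lower first) (reversed rule for this group): Chaudhari (9 years) before Okafor (13 years) before Okonkwo (16 years) before Ivanova (17 years).
Full order: Abara, Greco, Mendoza, Reyes, Chaudhari, Okafor, Okonkwo, Ivanova.

Abara, Greco, Mendoza, Reyes, Chaudhari, Okafor, Okonkwo, Ivanova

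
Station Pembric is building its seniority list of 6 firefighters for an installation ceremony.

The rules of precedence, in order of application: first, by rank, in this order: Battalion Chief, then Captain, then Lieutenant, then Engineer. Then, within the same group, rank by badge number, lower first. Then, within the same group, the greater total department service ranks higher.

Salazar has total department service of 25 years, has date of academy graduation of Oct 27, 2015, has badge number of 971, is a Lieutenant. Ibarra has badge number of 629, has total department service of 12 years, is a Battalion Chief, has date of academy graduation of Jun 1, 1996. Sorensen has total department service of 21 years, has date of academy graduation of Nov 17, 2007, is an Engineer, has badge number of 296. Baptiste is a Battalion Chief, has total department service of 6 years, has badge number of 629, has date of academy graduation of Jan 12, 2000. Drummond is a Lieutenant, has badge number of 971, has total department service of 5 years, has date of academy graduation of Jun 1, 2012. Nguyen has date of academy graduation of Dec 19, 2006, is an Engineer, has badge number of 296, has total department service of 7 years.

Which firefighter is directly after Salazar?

Drummond

By rank: Ibarra and Baptiste (Battalion Chief); then Salazar and Drummond (Lieutenant); then Sorensen and Nguyen (Engineer).
Ibarra and Baptiste both have badge number 629, so the next rule applies.
Among Ibarra and Baptiste, by total department service (higher first): Ibarra (12 years) before Baptiste (6 years).
Salazar and Drummond both have badge number 971, so the next rule applies.
Among Salazar and Drummond, by total department service (higher first): Salazar (25 years) before Drummond (5 years).
Sorensen and Nguyen both have badge number 296, so the next rule applies.
Among Sorensen and Nguyen, by total department service (higher first): Sorensen (21 years) before Nguyen (7 years).
Order: Ibarra, Baptiste, Salazar, Drummond, Sorensen, Nguyen.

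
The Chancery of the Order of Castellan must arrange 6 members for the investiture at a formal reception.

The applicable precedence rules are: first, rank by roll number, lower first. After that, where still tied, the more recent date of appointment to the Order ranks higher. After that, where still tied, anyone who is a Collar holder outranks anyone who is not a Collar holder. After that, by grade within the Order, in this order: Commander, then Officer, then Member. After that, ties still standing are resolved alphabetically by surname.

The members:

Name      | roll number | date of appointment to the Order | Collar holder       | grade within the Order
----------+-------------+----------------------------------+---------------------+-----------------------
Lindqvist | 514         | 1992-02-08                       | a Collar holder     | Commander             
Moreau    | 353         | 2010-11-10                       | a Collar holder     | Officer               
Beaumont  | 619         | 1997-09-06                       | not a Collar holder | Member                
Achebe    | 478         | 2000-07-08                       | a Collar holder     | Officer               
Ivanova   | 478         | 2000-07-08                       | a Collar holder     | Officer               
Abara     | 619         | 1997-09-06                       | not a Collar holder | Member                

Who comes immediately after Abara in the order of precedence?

Beaumont

By roll number (lower first): Moreau (353); then Achebe and Ivanova (both 478); then Lindqvist (514); then Abara and Beaumont (both 619).
Achebe and Ivanova both have date of appointment to the Order 2000-07-08, so the next rule applies.
Achebe and Ivanova are each a Collar holder, so the next rule applies.
Achebe and Ivanova are each Officer, so the next rule applies.
Among Achebe and Ivanova, alphabetically by surname: Achebe before Ivanova.
Abara and Beaumont both have date of appointment to the Order 1997-09-06, so the next rule applies.
Abara and Beaumont are each not a Collar holder, so the next rule applies.
Abara and Beaumont are each Member, so the next rule applies.
Among Abara and Beaumont, alphabetically by surname: Abara before Beaumont.
Order: Moreau, Achebe, Ivanova, Lindqvist, Abara, Beaumont.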